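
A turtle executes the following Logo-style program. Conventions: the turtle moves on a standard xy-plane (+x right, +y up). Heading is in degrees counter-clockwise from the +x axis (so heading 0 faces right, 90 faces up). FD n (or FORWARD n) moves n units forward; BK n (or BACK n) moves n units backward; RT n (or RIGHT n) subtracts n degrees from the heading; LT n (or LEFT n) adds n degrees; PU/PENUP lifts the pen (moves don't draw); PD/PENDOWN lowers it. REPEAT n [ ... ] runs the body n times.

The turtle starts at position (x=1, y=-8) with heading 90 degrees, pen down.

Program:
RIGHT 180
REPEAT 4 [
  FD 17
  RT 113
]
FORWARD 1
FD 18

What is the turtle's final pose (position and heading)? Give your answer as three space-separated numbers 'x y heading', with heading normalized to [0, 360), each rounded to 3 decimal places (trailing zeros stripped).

Answer: -15.316 -21.756 178

Derivation:
Executing turtle program step by step:
Start: pos=(1,-8), heading=90, pen down
RT 180: heading 90 -> 270
REPEAT 4 [
  -- iteration 1/4 --
  FD 17: (1,-8) -> (1,-25) [heading=270, draw]
  RT 113: heading 270 -> 157
  -- iteration 2/4 --
  FD 17: (1,-25) -> (-14.649,-18.358) [heading=157, draw]
  RT 113: heading 157 -> 44
  -- iteration 3/4 --
  FD 17: (-14.649,-18.358) -> (-2.42,-6.548) [heading=44, draw]
  RT 113: heading 44 -> 291
  -- iteration 4/4 --
  FD 17: (-2.42,-6.548) -> (3.672,-22.419) [heading=291, draw]
  RT 113: heading 291 -> 178
]
FD 1: (3.672,-22.419) -> (2.673,-22.384) [heading=178, draw]
FD 18: (2.673,-22.384) -> (-15.316,-21.756) [heading=178, draw]
Final: pos=(-15.316,-21.756), heading=178, 6 segment(s) drawn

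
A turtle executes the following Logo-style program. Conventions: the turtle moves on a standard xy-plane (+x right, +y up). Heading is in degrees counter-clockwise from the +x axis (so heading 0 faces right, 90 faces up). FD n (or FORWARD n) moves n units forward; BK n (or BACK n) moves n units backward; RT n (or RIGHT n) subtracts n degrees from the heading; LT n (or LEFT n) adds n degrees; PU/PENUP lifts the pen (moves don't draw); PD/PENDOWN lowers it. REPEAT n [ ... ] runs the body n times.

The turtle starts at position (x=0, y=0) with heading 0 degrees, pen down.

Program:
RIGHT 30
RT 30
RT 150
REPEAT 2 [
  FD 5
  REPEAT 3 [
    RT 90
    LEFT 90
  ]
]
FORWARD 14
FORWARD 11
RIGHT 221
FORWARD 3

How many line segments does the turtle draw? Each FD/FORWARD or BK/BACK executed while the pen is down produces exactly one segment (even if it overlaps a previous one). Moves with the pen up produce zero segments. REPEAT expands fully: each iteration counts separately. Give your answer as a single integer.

Answer: 5

Derivation:
Executing turtle program step by step:
Start: pos=(0,0), heading=0, pen down
RT 30: heading 0 -> 330
RT 30: heading 330 -> 300
RT 150: heading 300 -> 150
REPEAT 2 [
  -- iteration 1/2 --
  FD 5: (0,0) -> (-4.33,2.5) [heading=150, draw]
  REPEAT 3 [
    -- iteration 1/3 --
    RT 90: heading 150 -> 60
    LT 90: heading 60 -> 150
    -- iteration 2/3 --
    RT 90: heading 150 -> 60
    LT 90: heading 60 -> 150
    -- iteration 3/3 --
    RT 90: heading 150 -> 60
    LT 90: heading 60 -> 150
  ]
  -- iteration 2/2 --
  FD 5: (-4.33,2.5) -> (-8.66,5) [heading=150, draw]
  REPEAT 3 [
    -- iteration 1/3 --
    RT 90: heading 150 -> 60
    LT 90: heading 60 -> 150
    -- iteration 2/3 --
    RT 90: heading 150 -> 60
    LT 90: heading 60 -> 150
    -- iteration 3/3 --
    RT 90: heading 150 -> 60
    LT 90: heading 60 -> 150
  ]
]
FD 14: (-8.66,5) -> (-20.785,12) [heading=150, draw]
FD 11: (-20.785,12) -> (-30.311,17.5) [heading=150, draw]
RT 221: heading 150 -> 289
FD 3: (-30.311,17.5) -> (-29.334,14.663) [heading=289, draw]
Final: pos=(-29.334,14.663), heading=289, 5 segment(s) drawn
Segments drawn: 5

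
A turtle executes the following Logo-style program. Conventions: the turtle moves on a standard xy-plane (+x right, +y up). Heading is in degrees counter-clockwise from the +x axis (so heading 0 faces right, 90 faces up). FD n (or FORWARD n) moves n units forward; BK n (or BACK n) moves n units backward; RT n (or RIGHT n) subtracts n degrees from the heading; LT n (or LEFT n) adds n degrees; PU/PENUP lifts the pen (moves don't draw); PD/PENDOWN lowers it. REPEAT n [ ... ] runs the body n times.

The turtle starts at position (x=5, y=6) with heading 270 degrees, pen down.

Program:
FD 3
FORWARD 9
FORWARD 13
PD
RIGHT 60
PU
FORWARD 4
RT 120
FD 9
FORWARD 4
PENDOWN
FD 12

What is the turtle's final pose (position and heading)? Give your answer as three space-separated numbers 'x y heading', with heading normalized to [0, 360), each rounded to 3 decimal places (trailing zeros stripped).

Executing turtle program step by step:
Start: pos=(5,6), heading=270, pen down
FD 3: (5,6) -> (5,3) [heading=270, draw]
FD 9: (5,3) -> (5,-6) [heading=270, draw]
FD 13: (5,-6) -> (5,-19) [heading=270, draw]
PD: pen down
RT 60: heading 270 -> 210
PU: pen up
FD 4: (5,-19) -> (1.536,-21) [heading=210, move]
RT 120: heading 210 -> 90
FD 9: (1.536,-21) -> (1.536,-12) [heading=90, move]
FD 4: (1.536,-12) -> (1.536,-8) [heading=90, move]
PD: pen down
FD 12: (1.536,-8) -> (1.536,4) [heading=90, draw]
Final: pos=(1.536,4), heading=90, 4 segment(s) drawn

Answer: 1.536 4 90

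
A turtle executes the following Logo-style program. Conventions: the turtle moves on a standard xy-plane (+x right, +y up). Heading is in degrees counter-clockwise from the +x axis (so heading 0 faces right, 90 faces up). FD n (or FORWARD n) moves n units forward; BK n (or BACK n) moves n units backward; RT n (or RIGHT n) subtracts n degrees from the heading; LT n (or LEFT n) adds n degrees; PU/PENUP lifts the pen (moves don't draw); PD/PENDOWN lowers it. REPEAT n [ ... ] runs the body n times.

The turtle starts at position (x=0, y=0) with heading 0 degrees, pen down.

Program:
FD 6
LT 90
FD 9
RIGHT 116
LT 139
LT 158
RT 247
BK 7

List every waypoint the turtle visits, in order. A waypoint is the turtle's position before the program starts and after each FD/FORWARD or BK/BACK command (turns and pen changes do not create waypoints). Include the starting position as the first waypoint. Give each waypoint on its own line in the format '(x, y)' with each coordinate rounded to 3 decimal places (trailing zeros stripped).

Answer: (0, 0)
(6, 0)
(6, 9)
(-0.395, 6.153)

Derivation:
Executing turtle program step by step:
Start: pos=(0,0), heading=0, pen down
FD 6: (0,0) -> (6,0) [heading=0, draw]
LT 90: heading 0 -> 90
FD 9: (6,0) -> (6,9) [heading=90, draw]
RT 116: heading 90 -> 334
LT 139: heading 334 -> 113
LT 158: heading 113 -> 271
RT 247: heading 271 -> 24
BK 7: (6,9) -> (-0.395,6.153) [heading=24, draw]
Final: pos=(-0.395,6.153), heading=24, 3 segment(s) drawn
Waypoints (4 total):
(0, 0)
(6, 0)
(6, 9)
(-0.395, 6.153)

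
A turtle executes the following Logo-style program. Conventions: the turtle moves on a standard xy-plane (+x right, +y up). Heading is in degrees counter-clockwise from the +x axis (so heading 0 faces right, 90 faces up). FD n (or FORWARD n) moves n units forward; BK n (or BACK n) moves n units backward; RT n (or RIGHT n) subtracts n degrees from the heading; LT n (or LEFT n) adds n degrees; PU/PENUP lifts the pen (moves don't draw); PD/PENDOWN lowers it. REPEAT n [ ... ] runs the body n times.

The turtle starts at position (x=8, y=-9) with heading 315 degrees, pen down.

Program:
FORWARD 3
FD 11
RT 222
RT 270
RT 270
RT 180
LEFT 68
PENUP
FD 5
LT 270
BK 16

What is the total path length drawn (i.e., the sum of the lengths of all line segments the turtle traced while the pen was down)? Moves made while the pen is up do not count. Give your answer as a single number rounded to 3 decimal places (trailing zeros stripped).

Answer: 14

Derivation:
Executing turtle program step by step:
Start: pos=(8,-9), heading=315, pen down
FD 3: (8,-9) -> (10.121,-11.121) [heading=315, draw]
FD 11: (10.121,-11.121) -> (17.899,-18.899) [heading=315, draw]
RT 222: heading 315 -> 93
RT 270: heading 93 -> 183
RT 270: heading 183 -> 273
RT 180: heading 273 -> 93
LT 68: heading 93 -> 161
PU: pen up
FD 5: (17.899,-18.899) -> (13.172,-17.272) [heading=161, move]
LT 270: heading 161 -> 71
BK 16: (13.172,-17.272) -> (7.963,-32.4) [heading=71, move]
Final: pos=(7.963,-32.4), heading=71, 2 segment(s) drawn

Segment lengths:
  seg 1: (8,-9) -> (10.121,-11.121), length = 3
  seg 2: (10.121,-11.121) -> (17.899,-18.899), length = 11
Total = 14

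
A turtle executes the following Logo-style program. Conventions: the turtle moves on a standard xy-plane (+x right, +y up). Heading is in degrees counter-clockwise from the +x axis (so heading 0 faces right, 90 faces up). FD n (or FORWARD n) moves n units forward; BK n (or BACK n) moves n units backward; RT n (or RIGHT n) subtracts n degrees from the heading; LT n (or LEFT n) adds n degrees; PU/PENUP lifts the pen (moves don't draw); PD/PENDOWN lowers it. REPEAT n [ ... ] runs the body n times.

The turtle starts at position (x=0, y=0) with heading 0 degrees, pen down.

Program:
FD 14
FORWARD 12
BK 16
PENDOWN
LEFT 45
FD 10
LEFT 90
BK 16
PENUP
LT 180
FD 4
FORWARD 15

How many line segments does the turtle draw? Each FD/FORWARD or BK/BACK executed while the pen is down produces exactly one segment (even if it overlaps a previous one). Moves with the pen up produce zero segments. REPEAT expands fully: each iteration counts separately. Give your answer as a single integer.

Executing turtle program step by step:
Start: pos=(0,0), heading=0, pen down
FD 14: (0,0) -> (14,0) [heading=0, draw]
FD 12: (14,0) -> (26,0) [heading=0, draw]
BK 16: (26,0) -> (10,0) [heading=0, draw]
PD: pen down
LT 45: heading 0 -> 45
FD 10: (10,0) -> (17.071,7.071) [heading=45, draw]
LT 90: heading 45 -> 135
BK 16: (17.071,7.071) -> (28.385,-4.243) [heading=135, draw]
PU: pen up
LT 180: heading 135 -> 315
FD 4: (28.385,-4.243) -> (31.213,-7.071) [heading=315, move]
FD 15: (31.213,-7.071) -> (41.82,-17.678) [heading=315, move]
Final: pos=(41.82,-17.678), heading=315, 5 segment(s) drawn
Segments drawn: 5

Answer: 5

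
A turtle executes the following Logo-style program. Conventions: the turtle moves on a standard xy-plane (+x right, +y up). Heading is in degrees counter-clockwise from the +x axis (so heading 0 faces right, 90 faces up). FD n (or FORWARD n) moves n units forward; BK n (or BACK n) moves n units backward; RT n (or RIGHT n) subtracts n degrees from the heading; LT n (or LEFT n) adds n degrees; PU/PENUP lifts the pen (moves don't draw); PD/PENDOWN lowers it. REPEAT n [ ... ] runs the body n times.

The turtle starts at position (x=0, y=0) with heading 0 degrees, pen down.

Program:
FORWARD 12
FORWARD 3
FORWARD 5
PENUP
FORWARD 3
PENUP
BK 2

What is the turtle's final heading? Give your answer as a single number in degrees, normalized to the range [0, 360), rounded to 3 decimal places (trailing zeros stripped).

Answer: 0

Derivation:
Executing turtle program step by step:
Start: pos=(0,0), heading=0, pen down
FD 12: (0,0) -> (12,0) [heading=0, draw]
FD 3: (12,0) -> (15,0) [heading=0, draw]
FD 5: (15,0) -> (20,0) [heading=0, draw]
PU: pen up
FD 3: (20,0) -> (23,0) [heading=0, move]
PU: pen up
BK 2: (23,0) -> (21,0) [heading=0, move]
Final: pos=(21,0), heading=0, 3 segment(s) drawn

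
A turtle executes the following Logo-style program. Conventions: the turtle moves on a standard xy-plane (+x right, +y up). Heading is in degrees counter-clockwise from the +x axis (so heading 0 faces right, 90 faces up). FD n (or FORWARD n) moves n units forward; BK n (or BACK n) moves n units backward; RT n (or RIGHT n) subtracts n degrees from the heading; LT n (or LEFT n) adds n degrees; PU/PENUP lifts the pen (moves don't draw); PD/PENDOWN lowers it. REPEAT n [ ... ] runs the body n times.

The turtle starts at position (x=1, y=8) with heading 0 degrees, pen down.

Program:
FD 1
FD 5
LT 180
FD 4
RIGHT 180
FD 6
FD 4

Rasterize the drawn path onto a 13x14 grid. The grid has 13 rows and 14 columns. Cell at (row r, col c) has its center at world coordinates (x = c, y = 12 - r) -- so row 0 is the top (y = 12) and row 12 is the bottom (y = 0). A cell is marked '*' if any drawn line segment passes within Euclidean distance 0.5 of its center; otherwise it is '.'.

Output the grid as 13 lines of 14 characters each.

Segment 0: (1,8) -> (2,8)
Segment 1: (2,8) -> (7,8)
Segment 2: (7,8) -> (3,8)
Segment 3: (3,8) -> (9,8)
Segment 4: (9,8) -> (13,8)

Answer: ..............
..............
..............
..............
.*************
..............
..............
..............
..............
..............
..............
..............
..............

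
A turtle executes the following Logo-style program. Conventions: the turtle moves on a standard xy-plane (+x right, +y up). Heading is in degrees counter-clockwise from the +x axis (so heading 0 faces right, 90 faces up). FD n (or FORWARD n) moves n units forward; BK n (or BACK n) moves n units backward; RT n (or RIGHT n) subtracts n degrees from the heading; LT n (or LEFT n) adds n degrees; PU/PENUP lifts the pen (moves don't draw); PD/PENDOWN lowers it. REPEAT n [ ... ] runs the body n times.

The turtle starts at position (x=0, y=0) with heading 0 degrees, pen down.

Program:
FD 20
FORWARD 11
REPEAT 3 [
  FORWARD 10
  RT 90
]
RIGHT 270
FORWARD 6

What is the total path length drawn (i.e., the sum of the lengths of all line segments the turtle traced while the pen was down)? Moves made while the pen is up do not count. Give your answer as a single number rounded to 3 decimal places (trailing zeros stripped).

Executing turtle program step by step:
Start: pos=(0,0), heading=0, pen down
FD 20: (0,0) -> (20,0) [heading=0, draw]
FD 11: (20,0) -> (31,0) [heading=0, draw]
REPEAT 3 [
  -- iteration 1/3 --
  FD 10: (31,0) -> (41,0) [heading=0, draw]
  RT 90: heading 0 -> 270
  -- iteration 2/3 --
  FD 10: (41,0) -> (41,-10) [heading=270, draw]
  RT 90: heading 270 -> 180
  -- iteration 3/3 --
  FD 10: (41,-10) -> (31,-10) [heading=180, draw]
  RT 90: heading 180 -> 90
]
RT 270: heading 90 -> 180
FD 6: (31,-10) -> (25,-10) [heading=180, draw]
Final: pos=(25,-10), heading=180, 6 segment(s) drawn

Segment lengths:
  seg 1: (0,0) -> (20,0), length = 20
  seg 2: (20,0) -> (31,0), length = 11
  seg 3: (31,0) -> (41,0), length = 10
  seg 4: (41,0) -> (41,-10), length = 10
  seg 5: (41,-10) -> (31,-10), length = 10
  seg 6: (31,-10) -> (25,-10), length = 6
Total = 67

Answer: 67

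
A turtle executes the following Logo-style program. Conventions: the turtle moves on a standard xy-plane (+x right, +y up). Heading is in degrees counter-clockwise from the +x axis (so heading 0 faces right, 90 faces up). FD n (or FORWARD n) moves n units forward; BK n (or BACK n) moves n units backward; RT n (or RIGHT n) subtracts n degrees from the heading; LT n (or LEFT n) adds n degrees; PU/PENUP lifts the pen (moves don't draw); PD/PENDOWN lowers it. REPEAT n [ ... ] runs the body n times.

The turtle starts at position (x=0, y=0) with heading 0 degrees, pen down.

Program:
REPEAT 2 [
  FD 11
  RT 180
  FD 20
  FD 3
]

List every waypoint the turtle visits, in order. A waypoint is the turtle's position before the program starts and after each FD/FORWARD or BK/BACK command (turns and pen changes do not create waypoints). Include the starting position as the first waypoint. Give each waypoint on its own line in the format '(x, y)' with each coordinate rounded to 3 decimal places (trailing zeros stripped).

Answer: (0, 0)
(11, 0)
(-9, 0)
(-12, 0)
(-23, 0)
(-3, 0)
(0, 0)

Derivation:
Executing turtle program step by step:
Start: pos=(0,0), heading=0, pen down
REPEAT 2 [
  -- iteration 1/2 --
  FD 11: (0,0) -> (11,0) [heading=0, draw]
  RT 180: heading 0 -> 180
  FD 20: (11,0) -> (-9,0) [heading=180, draw]
  FD 3: (-9,0) -> (-12,0) [heading=180, draw]
  -- iteration 2/2 --
  FD 11: (-12,0) -> (-23,0) [heading=180, draw]
  RT 180: heading 180 -> 0
  FD 20: (-23,0) -> (-3,0) [heading=0, draw]
  FD 3: (-3,0) -> (0,0) [heading=0, draw]
]
Final: pos=(0,0), heading=0, 6 segment(s) drawn
Waypoints (7 total):
(0, 0)
(11, 0)
(-9, 0)
(-12, 0)
(-23, 0)
(-3, 0)
(0, 0)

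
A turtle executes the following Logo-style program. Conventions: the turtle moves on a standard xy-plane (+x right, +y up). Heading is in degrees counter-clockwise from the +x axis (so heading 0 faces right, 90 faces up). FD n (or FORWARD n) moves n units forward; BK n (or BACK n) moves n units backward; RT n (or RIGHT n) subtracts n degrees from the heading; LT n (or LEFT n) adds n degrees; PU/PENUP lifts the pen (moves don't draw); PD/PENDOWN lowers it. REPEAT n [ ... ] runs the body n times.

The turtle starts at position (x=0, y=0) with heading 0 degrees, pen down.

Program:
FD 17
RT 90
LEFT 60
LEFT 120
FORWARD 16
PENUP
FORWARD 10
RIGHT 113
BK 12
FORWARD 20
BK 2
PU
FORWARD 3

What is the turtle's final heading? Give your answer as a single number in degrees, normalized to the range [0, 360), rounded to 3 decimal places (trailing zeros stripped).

Executing turtle program step by step:
Start: pos=(0,0), heading=0, pen down
FD 17: (0,0) -> (17,0) [heading=0, draw]
RT 90: heading 0 -> 270
LT 60: heading 270 -> 330
LT 120: heading 330 -> 90
FD 16: (17,0) -> (17,16) [heading=90, draw]
PU: pen up
FD 10: (17,16) -> (17,26) [heading=90, move]
RT 113: heading 90 -> 337
BK 12: (17,26) -> (5.954,30.689) [heading=337, move]
FD 20: (5.954,30.689) -> (24.364,22.874) [heading=337, move]
BK 2: (24.364,22.874) -> (22.523,23.656) [heading=337, move]
PU: pen up
FD 3: (22.523,23.656) -> (25.285,22.483) [heading=337, move]
Final: pos=(25.285,22.483), heading=337, 2 segment(s) drawn

Answer: 337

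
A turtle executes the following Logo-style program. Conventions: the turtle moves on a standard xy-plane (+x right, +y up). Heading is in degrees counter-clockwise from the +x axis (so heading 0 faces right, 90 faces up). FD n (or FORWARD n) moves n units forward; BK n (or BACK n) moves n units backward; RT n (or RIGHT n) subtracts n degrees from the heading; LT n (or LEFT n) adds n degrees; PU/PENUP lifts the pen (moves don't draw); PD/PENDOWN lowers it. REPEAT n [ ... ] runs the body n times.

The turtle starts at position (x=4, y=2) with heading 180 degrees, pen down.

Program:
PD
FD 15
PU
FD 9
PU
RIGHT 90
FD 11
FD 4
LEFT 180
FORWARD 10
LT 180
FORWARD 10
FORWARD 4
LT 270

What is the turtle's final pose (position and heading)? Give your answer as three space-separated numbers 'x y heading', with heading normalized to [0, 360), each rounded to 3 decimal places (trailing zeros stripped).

Answer: -20 21 0

Derivation:
Executing turtle program step by step:
Start: pos=(4,2), heading=180, pen down
PD: pen down
FD 15: (4,2) -> (-11,2) [heading=180, draw]
PU: pen up
FD 9: (-11,2) -> (-20,2) [heading=180, move]
PU: pen up
RT 90: heading 180 -> 90
FD 11: (-20,2) -> (-20,13) [heading=90, move]
FD 4: (-20,13) -> (-20,17) [heading=90, move]
LT 180: heading 90 -> 270
FD 10: (-20,17) -> (-20,7) [heading=270, move]
LT 180: heading 270 -> 90
FD 10: (-20,7) -> (-20,17) [heading=90, move]
FD 4: (-20,17) -> (-20,21) [heading=90, move]
LT 270: heading 90 -> 0
Final: pos=(-20,21), heading=0, 1 segment(s) drawn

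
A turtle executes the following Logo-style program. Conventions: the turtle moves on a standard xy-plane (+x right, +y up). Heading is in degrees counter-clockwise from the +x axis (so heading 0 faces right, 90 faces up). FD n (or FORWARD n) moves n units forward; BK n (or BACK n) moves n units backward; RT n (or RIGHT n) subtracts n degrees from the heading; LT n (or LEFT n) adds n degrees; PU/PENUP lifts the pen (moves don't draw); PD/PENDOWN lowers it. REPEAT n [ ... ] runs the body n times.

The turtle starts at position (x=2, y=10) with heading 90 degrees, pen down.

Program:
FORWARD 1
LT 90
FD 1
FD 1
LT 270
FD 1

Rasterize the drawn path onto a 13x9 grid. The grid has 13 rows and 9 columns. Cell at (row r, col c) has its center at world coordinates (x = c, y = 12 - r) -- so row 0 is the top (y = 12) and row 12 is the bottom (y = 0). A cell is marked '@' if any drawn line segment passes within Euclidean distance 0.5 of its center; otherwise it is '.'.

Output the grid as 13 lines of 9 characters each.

Segment 0: (2,10) -> (2,11)
Segment 1: (2,11) -> (1,11)
Segment 2: (1,11) -> (0,11)
Segment 3: (0,11) -> (0,12)

Answer: @........
@@@......
..@......
.........
.........
.........
.........
.........
.........
.........
.........
.........
.........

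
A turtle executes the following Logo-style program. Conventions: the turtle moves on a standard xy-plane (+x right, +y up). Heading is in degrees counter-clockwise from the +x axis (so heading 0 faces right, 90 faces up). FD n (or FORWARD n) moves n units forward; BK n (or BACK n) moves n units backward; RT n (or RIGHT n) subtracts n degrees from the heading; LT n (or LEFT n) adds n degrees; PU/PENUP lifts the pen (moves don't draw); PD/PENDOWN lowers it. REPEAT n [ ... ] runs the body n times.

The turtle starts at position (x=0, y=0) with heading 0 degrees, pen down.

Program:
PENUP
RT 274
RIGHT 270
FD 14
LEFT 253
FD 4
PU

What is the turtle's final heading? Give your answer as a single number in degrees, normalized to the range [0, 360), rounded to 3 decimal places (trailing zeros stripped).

Answer: 69

Derivation:
Executing turtle program step by step:
Start: pos=(0,0), heading=0, pen down
PU: pen up
RT 274: heading 0 -> 86
RT 270: heading 86 -> 176
FD 14: (0,0) -> (-13.966,0.977) [heading=176, move]
LT 253: heading 176 -> 69
FD 4: (-13.966,0.977) -> (-12.532,4.711) [heading=69, move]
PU: pen up
Final: pos=(-12.532,4.711), heading=69, 0 segment(s) drawn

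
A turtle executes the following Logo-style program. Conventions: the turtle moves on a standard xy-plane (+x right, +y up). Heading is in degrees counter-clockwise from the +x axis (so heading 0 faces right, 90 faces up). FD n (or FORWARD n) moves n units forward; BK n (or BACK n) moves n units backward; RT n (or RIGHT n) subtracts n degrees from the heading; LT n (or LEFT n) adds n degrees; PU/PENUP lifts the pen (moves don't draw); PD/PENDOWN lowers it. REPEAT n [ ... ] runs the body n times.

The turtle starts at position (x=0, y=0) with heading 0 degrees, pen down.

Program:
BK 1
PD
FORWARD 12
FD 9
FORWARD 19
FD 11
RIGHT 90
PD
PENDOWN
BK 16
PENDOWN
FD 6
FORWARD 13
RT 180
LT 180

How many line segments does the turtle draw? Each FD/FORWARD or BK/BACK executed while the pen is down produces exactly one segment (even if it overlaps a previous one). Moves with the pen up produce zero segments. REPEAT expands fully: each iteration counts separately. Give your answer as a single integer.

Answer: 8

Derivation:
Executing turtle program step by step:
Start: pos=(0,0), heading=0, pen down
BK 1: (0,0) -> (-1,0) [heading=0, draw]
PD: pen down
FD 12: (-1,0) -> (11,0) [heading=0, draw]
FD 9: (11,0) -> (20,0) [heading=0, draw]
FD 19: (20,0) -> (39,0) [heading=0, draw]
FD 11: (39,0) -> (50,0) [heading=0, draw]
RT 90: heading 0 -> 270
PD: pen down
PD: pen down
BK 16: (50,0) -> (50,16) [heading=270, draw]
PD: pen down
FD 6: (50,16) -> (50,10) [heading=270, draw]
FD 13: (50,10) -> (50,-3) [heading=270, draw]
RT 180: heading 270 -> 90
LT 180: heading 90 -> 270
Final: pos=(50,-3), heading=270, 8 segment(s) drawn
Segments drawn: 8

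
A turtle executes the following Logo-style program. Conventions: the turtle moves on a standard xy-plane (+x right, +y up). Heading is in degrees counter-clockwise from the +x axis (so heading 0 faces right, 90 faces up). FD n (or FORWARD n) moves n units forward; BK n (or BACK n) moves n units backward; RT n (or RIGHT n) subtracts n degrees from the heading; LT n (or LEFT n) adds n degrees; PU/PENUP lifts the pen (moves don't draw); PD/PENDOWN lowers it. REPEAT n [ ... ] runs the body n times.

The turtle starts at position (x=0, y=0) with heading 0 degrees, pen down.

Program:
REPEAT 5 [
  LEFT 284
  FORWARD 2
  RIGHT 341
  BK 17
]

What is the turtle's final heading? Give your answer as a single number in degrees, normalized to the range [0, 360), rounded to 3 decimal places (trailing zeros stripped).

Executing turtle program step by step:
Start: pos=(0,0), heading=0, pen down
REPEAT 5 [
  -- iteration 1/5 --
  LT 284: heading 0 -> 284
  FD 2: (0,0) -> (0.484,-1.941) [heading=284, draw]
  RT 341: heading 284 -> 303
  BK 17: (0.484,-1.941) -> (-8.775,12.317) [heading=303, draw]
  -- iteration 2/5 --
  LT 284: heading 303 -> 227
  FD 2: (-8.775,12.317) -> (-10.139,10.854) [heading=227, draw]
  RT 341: heading 227 -> 246
  BK 17: (-10.139,10.854) -> (-3.224,26.384) [heading=246, draw]
  -- iteration 3/5 --
  LT 284: heading 246 -> 170
  FD 2: (-3.224,26.384) -> (-5.194,26.732) [heading=170, draw]
  RT 341: heading 170 -> 189
  BK 17: (-5.194,26.732) -> (11.597,29.391) [heading=189, draw]
  -- iteration 4/5 --
  LT 284: heading 189 -> 113
  FD 2: (11.597,29.391) -> (10.815,31.232) [heading=113, draw]
  RT 341: heading 113 -> 132
  BK 17: (10.815,31.232) -> (22.19,18.599) [heading=132, draw]
  -- iteration 5/5 --
  LT 284: heading 132 -> 56
  FD 2: (22.19,18.599) -> (23.309,20.257) [heading=56, draw]
  RT 341: heading 56 -> 75
  BK 17: (23.309,20.257) -> (18.909,3.836) [heading=75, draw]
]
Final: pos=(18.909,3.836), heading=75, 10 segment(s) drawn

Answer: 75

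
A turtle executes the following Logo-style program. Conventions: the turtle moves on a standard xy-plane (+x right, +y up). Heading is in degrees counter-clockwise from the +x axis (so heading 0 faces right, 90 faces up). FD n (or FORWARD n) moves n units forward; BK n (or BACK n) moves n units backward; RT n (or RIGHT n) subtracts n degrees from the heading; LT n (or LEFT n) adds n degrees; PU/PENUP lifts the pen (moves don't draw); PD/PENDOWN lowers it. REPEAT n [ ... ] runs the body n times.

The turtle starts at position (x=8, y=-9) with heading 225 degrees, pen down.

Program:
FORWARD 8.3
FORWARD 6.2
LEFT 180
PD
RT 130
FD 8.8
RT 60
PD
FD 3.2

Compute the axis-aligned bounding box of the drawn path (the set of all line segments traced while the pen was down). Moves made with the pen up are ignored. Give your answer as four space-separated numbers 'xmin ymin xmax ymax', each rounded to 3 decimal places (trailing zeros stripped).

Executing turtle program step by step:
Start: pos=(8,-9), heading=225, pen down
FD 8.3: (8,-9) -> (2.131,-14.869) [heading=225, draw]
FD 6.2: (2.131,-14.869) -> (-2.253,-19.253) [heading=225, draw]
LT 180: heading 225 -> 45
PD: pen down
RT 130: heading 45 -> 275
FD 8.8: (-2.253,-19.253) -> (-1.486,-28.02) [heading=275, draw]
RT 60: heading 275 -> 215
PD: pen down
FD 3.2: (-1.486,-28.02) -> (-4.107,-29.855) [heading=215, draw]
Final: pos=(-4.107,-29.855), heading=215, 4 segment(s) drawn

Segment endpoints: x in {-4.107, -2.253, -1.486, 2.131, 8}, y in {-29.855, -28.02, -19.253, -14.869, -9}
xmin=-4.107, ymin=-29.855, xmax=8, ymax=-9

Answer: -4.107 -29.855 8 -9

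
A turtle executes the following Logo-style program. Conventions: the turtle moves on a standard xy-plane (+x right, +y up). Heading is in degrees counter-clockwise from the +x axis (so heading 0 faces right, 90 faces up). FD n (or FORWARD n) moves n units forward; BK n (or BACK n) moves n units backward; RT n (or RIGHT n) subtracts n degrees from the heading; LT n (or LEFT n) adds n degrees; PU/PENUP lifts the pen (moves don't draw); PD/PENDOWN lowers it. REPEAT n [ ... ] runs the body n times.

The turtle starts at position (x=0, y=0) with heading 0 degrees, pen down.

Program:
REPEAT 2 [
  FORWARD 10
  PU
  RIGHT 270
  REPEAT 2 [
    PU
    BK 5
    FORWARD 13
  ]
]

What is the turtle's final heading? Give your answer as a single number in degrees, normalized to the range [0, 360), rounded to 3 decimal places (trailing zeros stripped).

Answer: 180

Derivation:
Executing turtle program step by step:
Start: pos=(0,0), heading=0, pen down
REPEAT 2 [
  -- iteration 1/2 --
  FD 10: (0,0) -> (10,0) [heading=0, draw]
  PU: pen up
  RT 270: heading 0 -> 90
  REPEAT 2 [
    -- iteration 1/2 --
    PU: pen up
    BK 5: (10,0) -> (10,-5) [heading=90, move]
    FD 13: (10,-5) -> (10,8) [heading=90, move]
    -- iteration 2/2 --
    PU: pen up
    BK 5: (10,8) -> (10,3) [heading=90, move]
    FD 13: (10,3) -> (10,16) [heading=90, move]
  ]
  -- iteration 2/2 --
  FD 10: (10,16) -> (10,26) [heading=90, move]
  PU: pen up
  RT 270: heading 90 -> 180
  REPEAT 2 [
    -- iteration 1/2 --
    PU: pen up
    BK 5: (10,26) -> (15,26) [heading=180, move]
    FD 13: (15,26) -> (2,26) [heading=180, move]
    -- iteration 2/2 --
    PU: pen up
    BK 5: (2,26) -> (7,26) [heading=180, move]
    FD 13: (7,26) -> (-6,26) [heading=180, move]
  ]
]
Final: pos=(-6,26), heading=180, 1 segment(s) drawn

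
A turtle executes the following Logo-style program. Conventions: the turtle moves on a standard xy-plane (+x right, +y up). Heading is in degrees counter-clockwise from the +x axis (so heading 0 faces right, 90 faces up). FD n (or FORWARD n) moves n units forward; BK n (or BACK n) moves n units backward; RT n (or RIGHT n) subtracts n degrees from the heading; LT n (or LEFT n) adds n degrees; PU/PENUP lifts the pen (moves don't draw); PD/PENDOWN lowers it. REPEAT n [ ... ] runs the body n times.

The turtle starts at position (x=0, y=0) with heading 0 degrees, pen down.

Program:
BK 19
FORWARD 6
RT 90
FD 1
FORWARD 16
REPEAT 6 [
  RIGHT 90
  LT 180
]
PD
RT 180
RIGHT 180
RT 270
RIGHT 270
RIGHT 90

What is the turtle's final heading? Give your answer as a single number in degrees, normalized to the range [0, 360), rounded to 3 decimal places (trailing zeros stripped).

Executing turtle program step by step:
Start: pos=(0,0), heading=0, pen down
BK 19: (0,0) -> (-19,0) [heading=0, draw]
FD 6: (-19,0) -> (-13,0) [heading=0, draw]
RT 90: heading 0 -> 270
FD 1: (-13,0) -> (-13,-1) [heading=270, draw]
FD 16: (-13,-1) -> (-13,-17) [heading=270, draw]
REPEAT 6 [
  -- iteration 1/6 --
  RT 90: heading 270 -> 180
  LT 180: heading 180 -> 0
  -- iteration 2/6 --
  RT 90: heading 0 -> 270
  LT 180: heading 270 -> 90
  -- iteration 3/6 --
  RT 90: heading 90 -> 0
  LT 180: heading 0 -> 180
  -- iteration 4/6 --
  RT 90: heading 180 -> 90
  LT 180: heading 90 -> 270
  -- iteration 5/6 --
  RT 90: heading 270 -> 180
  LT 180: heading 180 -> 0
  -- iteration 6/6 --
  RT 90: heading 0 -> 270
  LT 180: heading 270 -> 90
]
PD: pen down
RT 180: heading 90 -> 270
RT 180: heading 270 -> 90
RT 270: heading 90 -> 180
RT 270: heading 180 -> 270
RT 90: heading 270 -> 180
Final: pos=(-13,-17), heading=180, 4 segment(s) drawn

Answer: 180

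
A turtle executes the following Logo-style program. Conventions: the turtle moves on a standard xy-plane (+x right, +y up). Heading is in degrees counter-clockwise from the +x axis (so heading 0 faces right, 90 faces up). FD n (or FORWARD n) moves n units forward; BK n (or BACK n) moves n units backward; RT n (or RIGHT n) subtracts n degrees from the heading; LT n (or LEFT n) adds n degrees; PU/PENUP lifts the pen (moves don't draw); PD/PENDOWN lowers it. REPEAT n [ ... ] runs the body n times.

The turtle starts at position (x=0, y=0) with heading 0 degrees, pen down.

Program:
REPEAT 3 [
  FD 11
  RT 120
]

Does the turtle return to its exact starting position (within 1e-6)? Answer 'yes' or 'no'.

Answer: yes

Derivation:
Executing turtle program step by step:
Start: pos=(0,0), heading=0, pen down
REPEAT 3 [
  -- iteration 1/3 --
  FD 11: (0,0) -> (11,0) [heading=0, draw]
  RT 120: heading 0 -> 240
  -- iteration 2/3 --
  FD 11: (11,0) -> (5.5,-9.526) [heading=240, draw]
  RT 120: heading 240 -> 120
  -- iteration 3/3 --
  FD 11: (5.5,-9.526) -> (0,0) [heading=120, draw]
  RT 120: heading 120 -> 0
]
Final: pos=(0,0), heading=0, 3 segment(s) drawn

Start position: (0, 0)
Final position: (0, 0)
Distance = 0; < 1e-6 -> CLOSED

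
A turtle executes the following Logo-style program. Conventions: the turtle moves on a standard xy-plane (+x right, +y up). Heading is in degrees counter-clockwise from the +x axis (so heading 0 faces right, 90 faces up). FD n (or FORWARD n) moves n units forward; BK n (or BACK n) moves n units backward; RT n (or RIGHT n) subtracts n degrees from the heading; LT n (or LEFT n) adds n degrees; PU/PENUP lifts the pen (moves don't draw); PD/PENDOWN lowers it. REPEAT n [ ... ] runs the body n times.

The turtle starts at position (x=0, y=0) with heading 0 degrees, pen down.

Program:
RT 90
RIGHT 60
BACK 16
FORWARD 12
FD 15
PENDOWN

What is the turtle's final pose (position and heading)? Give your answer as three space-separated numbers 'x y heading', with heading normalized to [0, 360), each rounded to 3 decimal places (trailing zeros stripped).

Answer: -9.526 -5.5 210

Derivation:
Executing turtle program step by step:
Start: pos=(0,0), heading=0, pen down
RT 90: heading 0 -> 270
RT 60: heading 270 -> 210
BK 16: (0,0) -> (13.856,8) [heading=210, draw]
FD 12: (13.856,8) -> (3.464,2) [heading=210, draw]
FD 15: (3.464,2) -> (-9.526,-5.5) [heading=210, draw]
PD: pen down
Final: pos=(-9.526,-5.5), heading=210, 3 segment(s) drawn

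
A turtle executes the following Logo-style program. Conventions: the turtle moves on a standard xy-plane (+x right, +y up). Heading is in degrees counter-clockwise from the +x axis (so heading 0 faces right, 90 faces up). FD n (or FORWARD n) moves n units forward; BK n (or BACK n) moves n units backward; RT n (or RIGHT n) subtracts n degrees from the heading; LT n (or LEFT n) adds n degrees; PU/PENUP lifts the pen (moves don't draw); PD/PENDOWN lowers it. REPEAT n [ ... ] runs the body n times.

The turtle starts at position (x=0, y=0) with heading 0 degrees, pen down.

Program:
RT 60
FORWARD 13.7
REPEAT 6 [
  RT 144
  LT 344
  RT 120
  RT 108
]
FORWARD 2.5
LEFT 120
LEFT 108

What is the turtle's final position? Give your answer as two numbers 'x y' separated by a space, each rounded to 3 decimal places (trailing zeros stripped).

Answer: 5.177 -10.007

Derivation:
Executing turtle program step by step:
Start: pos=(0,0), heading=0, pen down
RT 60: heading 0 -> 300
FD 13.7: (0,0) -> (6.85,-11.865) [heading=300, draw]
REPEAT 6 [
  -- iteration 1/6 --
  RT 144: heading 300 -> 156
  LT 344: heading 156 -> 140
  RT 120: heading 140 -> 20
  RT 108: heading 20 -> 272
  -- iteration 2/6 --
  RT 144: heading 272 -> 128
  LT 344: heading 128 -> 112
  RT 120: heading 112 -> 352
  RT 108: heading 352 -> 244
  -- iteration 3/6 --
  RT 144: heading 244 -> 100
  LT 344: heading 100 -> 84
  RT 120: heading 84 -> 324
  RT 108: heading 324 -> 216
  -- iteration 4/6 --
  RT 144: heading 216 -> 72
  LT 344: heading 72 -> 56
  RT 120: heading 56 -> 296
  RT 108: heading 296 -> 188
  -- iteration 5/6 --
  RT 144: heading 188 -> 44
  LT 344: heading 44 -> 28
  RT 120: heading 28 -> 268
  RT 108: heading 268 -> 160
  -- iteration 6/6 --
  RT 144: heading 160 -> 16
  LT 344: heading 16 -> 0
  RT 120: heading 0 -> 240
  RT 108: heading 240 -> 132
]
FD 2.5: (6.85,-11.865) -> (5.177,-10.007) [heading=132, draw]
LT 120: heading 132 -> 252
LT 108: heading 252 -> 0
Final: pos=(5.177,-10.007), heading=0, 2 segment(s) drawn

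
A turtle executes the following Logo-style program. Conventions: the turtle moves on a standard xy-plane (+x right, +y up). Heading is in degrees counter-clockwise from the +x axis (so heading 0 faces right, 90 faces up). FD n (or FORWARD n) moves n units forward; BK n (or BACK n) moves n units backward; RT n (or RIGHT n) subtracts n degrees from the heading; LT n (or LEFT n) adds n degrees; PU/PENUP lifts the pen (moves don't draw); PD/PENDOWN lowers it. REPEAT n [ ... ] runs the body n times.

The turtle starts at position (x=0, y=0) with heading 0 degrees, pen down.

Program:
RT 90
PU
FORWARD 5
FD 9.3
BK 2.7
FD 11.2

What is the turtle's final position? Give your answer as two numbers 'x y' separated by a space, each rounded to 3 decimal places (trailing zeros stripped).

Answer: 0 -22.8

Derivation:
Executing turtle program step by step:
Start: pos=(0,0), heading=0, pen down
RT 90: heading 0 -> 270
PU: pen up
FD 5: (0,0) -> (0,-5) [heading=270, move]
FD 9.3: (0,-5) -> (0,-14.3) [heading=270, move]
BK 2.7: (0,-14.3) -> (0,-11.6) [heading=270, move]
FD 11.2: (0,-11.6) -> (0,-22.8) [heading=270, move]
Final: pos=(0,-22.8), heading=270, 0 segment(s) drawn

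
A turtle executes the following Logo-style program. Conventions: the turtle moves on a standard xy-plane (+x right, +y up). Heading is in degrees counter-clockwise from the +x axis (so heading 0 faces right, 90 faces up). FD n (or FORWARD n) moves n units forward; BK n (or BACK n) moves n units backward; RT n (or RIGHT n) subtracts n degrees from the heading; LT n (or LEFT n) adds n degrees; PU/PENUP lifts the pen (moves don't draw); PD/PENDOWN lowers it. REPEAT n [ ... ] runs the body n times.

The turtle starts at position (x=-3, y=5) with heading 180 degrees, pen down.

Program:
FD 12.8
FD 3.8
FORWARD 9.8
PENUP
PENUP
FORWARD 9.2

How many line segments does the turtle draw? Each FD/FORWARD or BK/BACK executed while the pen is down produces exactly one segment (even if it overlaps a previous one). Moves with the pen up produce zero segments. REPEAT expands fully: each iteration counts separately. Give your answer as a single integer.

Answer: 3

Derivation:
Executing turtle program step by step:
Start: pos=(-3,5), heading=180, pen down
FD 12.8: (-3,5) -> (-15.8,5) [heading=180, draw]
FD 3.8: (-15.8,5) -> (-19.6,5) [heading=180, draw]
FD 9.8: (-19.6,5) -> (-29.4,5) [heading=180, draw]
PU: pen up
PU: pen up
FD 9.2: (-29.4,5) -> (-38.6,5) [heading=180, move]
Final: pos=(-38.6,5), heading=180, 3 segment(s) drawn
Segments drawn: 3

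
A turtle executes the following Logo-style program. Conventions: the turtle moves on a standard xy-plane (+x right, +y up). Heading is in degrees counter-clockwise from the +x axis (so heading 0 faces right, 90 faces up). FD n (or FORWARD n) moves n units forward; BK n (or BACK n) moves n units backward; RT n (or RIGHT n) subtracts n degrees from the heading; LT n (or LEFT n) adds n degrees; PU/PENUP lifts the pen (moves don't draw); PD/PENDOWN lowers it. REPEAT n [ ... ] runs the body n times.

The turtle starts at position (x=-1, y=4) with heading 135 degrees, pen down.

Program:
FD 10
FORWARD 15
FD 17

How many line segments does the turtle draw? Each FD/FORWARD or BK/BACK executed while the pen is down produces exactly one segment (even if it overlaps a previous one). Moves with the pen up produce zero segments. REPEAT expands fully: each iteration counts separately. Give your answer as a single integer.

Answer: 3

Derivation:
Executing turtle program step by step:
Start: pos=(-1,4), heading=135, pen down
FD 10: (-1,4) -> (-8.071,11.071) [heading=135, draw]
FD 15: (-8.071,11.071) -> (-18.678,21.678) [heading=135, draw]
FD 17: (-18.678,21.678) -> (-30.698,33.698) [heading=135, draw]
Final: pos=(-30.698,33.698), heading=135, 3 segment(s) drawn
Segments drawn: 3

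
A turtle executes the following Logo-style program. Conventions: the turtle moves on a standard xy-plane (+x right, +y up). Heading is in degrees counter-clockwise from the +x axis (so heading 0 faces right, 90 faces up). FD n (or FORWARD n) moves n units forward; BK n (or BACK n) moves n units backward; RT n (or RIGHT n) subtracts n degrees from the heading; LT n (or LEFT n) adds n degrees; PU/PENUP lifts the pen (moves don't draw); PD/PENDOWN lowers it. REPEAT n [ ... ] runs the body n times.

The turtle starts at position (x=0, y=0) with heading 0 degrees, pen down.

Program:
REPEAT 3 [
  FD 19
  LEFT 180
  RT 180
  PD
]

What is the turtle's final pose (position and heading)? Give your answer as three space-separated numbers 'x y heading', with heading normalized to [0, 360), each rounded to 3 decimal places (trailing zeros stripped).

Answer: 57 0 0

Derivation:
Executing turtle program step by step:
Start: pos=(0,0), heading=0, pen down
REPEAT 3 [
  -- iteration 1/3 --
  FD 19: (0,0) -> (19,0) [heading=0, draw]
  LT 180: heading 0 -> 180
  RT 180: heading 180 -> 0
  PD: pen down
  -- iteration 2/3 --
  FD 19: (19,0) -> (38,0) [heading=0, draw]
  LT 180: heading 0 -> 180
  RT 180: heading 180 -> 0
  PD: pen down
  -- iteration 3/3 --
  FD 19: (38,0) -> (57,0) [heading=0, draw]
  LT 180: heading 0 -> 180
  RT 180: heading 180 -> 0
  PD: pen down
]
Final: pos=(57,0), heading=0, 3 segment(s) drawn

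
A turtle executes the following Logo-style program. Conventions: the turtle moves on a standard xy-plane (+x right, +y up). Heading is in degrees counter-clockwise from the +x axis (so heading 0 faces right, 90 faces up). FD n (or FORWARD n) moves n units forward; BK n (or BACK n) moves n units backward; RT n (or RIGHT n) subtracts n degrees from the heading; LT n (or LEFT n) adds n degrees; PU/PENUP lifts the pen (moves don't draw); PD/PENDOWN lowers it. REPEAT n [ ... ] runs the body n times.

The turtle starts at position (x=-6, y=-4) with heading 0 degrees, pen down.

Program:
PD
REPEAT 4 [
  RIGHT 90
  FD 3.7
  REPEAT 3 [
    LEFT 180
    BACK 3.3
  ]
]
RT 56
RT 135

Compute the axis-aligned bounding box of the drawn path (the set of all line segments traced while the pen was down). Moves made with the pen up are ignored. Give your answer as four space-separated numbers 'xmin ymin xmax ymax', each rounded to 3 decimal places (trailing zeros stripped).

Executing turtle program step by step:
Start: pos=(-6,-4), heading=0, pen down
PD: pen down
REPEAT 4 [
  -- iteration 1/4 --
  RT 90: heading 0 -> 270
  FD 3.7: (-6,-4) -> (-6,-7.7) [heading=270, draw]
  REPEAT 3 [
    -- iteration 1/3 --
    LT 180: heading 270 -> 90
    BK 3.3: (-6,-7.7) -> (-6,-11) [heading=90, draw]
    -- iteration 2/3 --
    LT 180: heading 90 -> 270
    BK 3.3: (-6,-11) -> (-6,-7.7) [heading=270, draw]
    -- iteration 3/3 --
    LT 180: heading 270 -> 90
    BK 3.3: (-6,-7.7) -> (-6,-11) [heading=90, draw]
  ]
  -- iteration 2/4 --
  RT 90: heading 90 -> 0
  FD 3.7: (-6,-11) -> (-2.3,-11) [heading=0, draw]
  REPEAT 3 [
    -- iteration 1/3 --
    LT 180: heading 0 -> 180
    BK 3.3: (-2.3,-11) -> (1,-11) [heading=180, draw]
    -- iteration 2/3 --
    LT 180: heading 180 -> 0
    BK 3.3: (1,-11) -> (-2.3,-11) [heading=0, draw]
    -- iteration 3/3 --
    LT 180: heading 0 -> 180
    BK 3.3: (-2.3,-11) -> (1,-11) [heading=180, draw]
  ]
  -- iteration 3/4 --
  RT 90: heading 180 -> 90
  FD 3.7: (1,-11) -> (1,-7.3) [heading=90, draw]
  REPEAT 3 [
    -- iteration 1/3 --
    LT 180: heading 90 -> 270
    BK 3.3: (1,-7.3) -> (1,-4) [heading=270, draw]
    -- iteration 2/3 --
    LT 180: heading 270 -> 90
    BK 3.3: (1,-4) -> (1,-7.3) [heading=90, draw]
    -- iteration 3/3 --
    LT 180: heading 90 -> 270
    BK 3.3: (1,-7.3) -> (1,-4) [heading=270, draw]
  ]
  -- iteration 4/4 --
  RT 90: heading 270 -> 180
  FD 3.7: (1,-4) -> (-2.7,-4) [heading=180, draw]
  REPEAT 3 [
    -- iteration 1/3 --
    LT 180: heading 180 -> 0
    BK 3.3: (-2.7,-4) -> (-6,-4) [heading=0, draw]
    -- iteration 2/3 --
    LT 180: heading 0 -> 180
    BK 3.3: (-6,-4) -> (-2.7,-4) [heading=180, draw]
    -- iteration 3/3 --
    LT 180: heading 180 -> 0
    BK 3.3: (-2.7,-4) -> (-6,-4) [heading=0, draw]
  ]
]
RT 56: heading 0 -> 304
RT 135: heading 304 -> 169
Final: pos=(-6,-4), heading=169, 16 segment(s) drawn

Segment endpoints: x in {-6, -6, -6, -2.7, -2.7, -2.3, 1, 1, 1, 1, 1}, y in {-11, -11, -11, -7.7, -7.3, -4, -4, -4, -4}
xmin=-6, ymin=-11, xmax=1, ymax=-4

Answer: -6 -11 1 -4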